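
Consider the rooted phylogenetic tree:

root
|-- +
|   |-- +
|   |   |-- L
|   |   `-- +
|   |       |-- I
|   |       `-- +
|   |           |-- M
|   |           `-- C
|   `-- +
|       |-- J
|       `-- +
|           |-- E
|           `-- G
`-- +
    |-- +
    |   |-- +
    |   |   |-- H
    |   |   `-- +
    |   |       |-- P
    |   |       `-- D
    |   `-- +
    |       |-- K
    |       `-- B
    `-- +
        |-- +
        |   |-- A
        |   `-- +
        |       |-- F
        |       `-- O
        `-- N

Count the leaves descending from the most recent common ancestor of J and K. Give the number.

16

The MRCA of J and K is the root, so the clade is the entire tree.
That clade contains 16 terminal taxa: A, B, C, D, E, F, G, H, I, J, K, L, M, N, O, P.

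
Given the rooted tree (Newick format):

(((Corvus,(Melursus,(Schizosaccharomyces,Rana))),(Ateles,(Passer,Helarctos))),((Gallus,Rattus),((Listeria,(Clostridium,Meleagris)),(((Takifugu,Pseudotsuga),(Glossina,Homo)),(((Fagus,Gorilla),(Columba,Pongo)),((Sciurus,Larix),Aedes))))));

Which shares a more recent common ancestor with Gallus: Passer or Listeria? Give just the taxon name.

Listeria

The MRCA of Gallus and Listeria subtends ((Gallus,Rattus),((Listeria,(Clostridium,Meleagris)),(((Takifugu,Pseudotsuga),(Glossina,Homo)),(((Fagus,Gorilla),(Columba,Pongo)),((Sciurus,Larix),Aedes))))) (16 taxa).
The MRCA of Gallus and Passer is the root, subtending the entire tree (23 taxa).
The first is nested inside the second, so Gallus shares a more recent common ancestor with Listeria.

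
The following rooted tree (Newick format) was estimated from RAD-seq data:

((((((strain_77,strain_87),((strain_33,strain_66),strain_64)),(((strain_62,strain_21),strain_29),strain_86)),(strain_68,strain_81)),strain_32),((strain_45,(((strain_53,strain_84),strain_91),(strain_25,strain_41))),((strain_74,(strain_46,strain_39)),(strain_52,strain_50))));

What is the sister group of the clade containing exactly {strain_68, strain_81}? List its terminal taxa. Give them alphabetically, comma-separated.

The clade containing exactly {strain_68, strain_81} attaches to the tree at the node subtending ((((strain_77,strain_87),((strain_33,strain_66),strain_64)),(((strain_62,strain_21),strain_29),strain_86)),(strain_68,strain_81)).
The other lineage descending from that same node — the sister group — is (((strain_77,strain_87),((strain_33,strain_66),strain_64)),(((strain_62,strain_21),strain_29),strain_86)); its 9 tips in alphabetical order are the answer.

strain_21, strain_29, strain_33, strain_62, strain_64, strain_66, strain_77, strain_86, strain_87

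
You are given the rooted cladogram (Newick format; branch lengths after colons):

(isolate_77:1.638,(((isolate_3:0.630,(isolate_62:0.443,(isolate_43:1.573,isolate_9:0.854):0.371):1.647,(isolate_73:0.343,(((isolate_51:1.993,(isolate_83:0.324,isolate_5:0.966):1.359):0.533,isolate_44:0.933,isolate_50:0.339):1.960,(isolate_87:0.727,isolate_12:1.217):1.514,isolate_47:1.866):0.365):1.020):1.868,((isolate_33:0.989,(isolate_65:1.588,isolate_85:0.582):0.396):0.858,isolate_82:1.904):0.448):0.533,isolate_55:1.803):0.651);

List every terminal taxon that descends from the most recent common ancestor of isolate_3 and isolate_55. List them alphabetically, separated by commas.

Tracing isolate_3: it sits inside (isolate_3,(isolate_62,(isolate_43,isolate_9)),(isolate_73,(((isolate_51,(isolate_83,isolate_5)),isolate_44,isolate_50),(isolate_87,isolate_12),isolate_47))).
Tracing isolate_55: it sits inside (((isolate_3,(isolate_62,(isolate_43,isolate_9)),(isolate_73,(((isolate_51,(isolate_83,isolate_5)),isolate_44,isolate_50),(isolate_87,isolate_12),isolate_47))),((isolate_33,(isolate_65,isolate_85)),isolate_82)),isolate_55).
The smallest clade enclosing both is (((isolate_3,(isolate_62,(isolate_43,isolate_9)),(isolate_73,(((isolate_51,(isolate_83,isolate_5)),isolate_44,isolate_50),(isolate_87,isolate_12),isolate_47))),((isolate_33,(isolate_65,isolate_85)),isolate_82)),isolate_55); the answer is its 18 terminal taxa in alphabetical order.

isolate_12, isolate_3, isolate_33, isolate_43, isolate_44, isolate_47, isolate_5, isolate_50, isolate_51, isolate_55, isolate_62, isolate_65, isolate_73, isolate_82, isolate_83, isolate_85, isolate_87, isolate_9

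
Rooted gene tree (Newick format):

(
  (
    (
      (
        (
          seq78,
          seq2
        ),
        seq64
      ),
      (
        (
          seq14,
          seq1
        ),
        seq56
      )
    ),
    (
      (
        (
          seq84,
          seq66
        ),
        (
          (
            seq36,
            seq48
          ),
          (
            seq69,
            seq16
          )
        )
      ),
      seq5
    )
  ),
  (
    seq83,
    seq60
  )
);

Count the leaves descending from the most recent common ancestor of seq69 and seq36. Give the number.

4

The MRCA of seq69 and seq36 is the node subtending ((seq36,seq48),(seq69,seq16)).
That clade contains 4 terminal taxa: seq16, seq36, seq48, seq69.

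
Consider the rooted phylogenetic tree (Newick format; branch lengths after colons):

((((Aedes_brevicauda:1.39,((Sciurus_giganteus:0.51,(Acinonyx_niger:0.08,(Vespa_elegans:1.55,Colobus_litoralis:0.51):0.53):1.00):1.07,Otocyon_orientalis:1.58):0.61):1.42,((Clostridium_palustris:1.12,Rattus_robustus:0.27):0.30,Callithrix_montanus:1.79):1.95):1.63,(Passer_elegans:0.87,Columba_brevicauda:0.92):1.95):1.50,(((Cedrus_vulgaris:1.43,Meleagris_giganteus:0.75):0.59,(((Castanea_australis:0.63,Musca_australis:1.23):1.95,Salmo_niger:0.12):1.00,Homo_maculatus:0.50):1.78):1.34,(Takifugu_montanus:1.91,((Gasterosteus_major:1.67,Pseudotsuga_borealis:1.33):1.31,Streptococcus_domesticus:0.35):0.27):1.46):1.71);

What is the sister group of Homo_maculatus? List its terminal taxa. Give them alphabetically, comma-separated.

Homo_maculatus attaches to the tree at the node subtending (((Castanea_australis,Musca_australis),Salmo_niger),Homo_maculatus).
The other lineage descending from that same node — the sister group — is ((Castanea_australis,Musca_australis),Salmo_niger); its 3 tips in alphabetical order are the answer.

Castanea_australis, Musca_australis, Salmo_niger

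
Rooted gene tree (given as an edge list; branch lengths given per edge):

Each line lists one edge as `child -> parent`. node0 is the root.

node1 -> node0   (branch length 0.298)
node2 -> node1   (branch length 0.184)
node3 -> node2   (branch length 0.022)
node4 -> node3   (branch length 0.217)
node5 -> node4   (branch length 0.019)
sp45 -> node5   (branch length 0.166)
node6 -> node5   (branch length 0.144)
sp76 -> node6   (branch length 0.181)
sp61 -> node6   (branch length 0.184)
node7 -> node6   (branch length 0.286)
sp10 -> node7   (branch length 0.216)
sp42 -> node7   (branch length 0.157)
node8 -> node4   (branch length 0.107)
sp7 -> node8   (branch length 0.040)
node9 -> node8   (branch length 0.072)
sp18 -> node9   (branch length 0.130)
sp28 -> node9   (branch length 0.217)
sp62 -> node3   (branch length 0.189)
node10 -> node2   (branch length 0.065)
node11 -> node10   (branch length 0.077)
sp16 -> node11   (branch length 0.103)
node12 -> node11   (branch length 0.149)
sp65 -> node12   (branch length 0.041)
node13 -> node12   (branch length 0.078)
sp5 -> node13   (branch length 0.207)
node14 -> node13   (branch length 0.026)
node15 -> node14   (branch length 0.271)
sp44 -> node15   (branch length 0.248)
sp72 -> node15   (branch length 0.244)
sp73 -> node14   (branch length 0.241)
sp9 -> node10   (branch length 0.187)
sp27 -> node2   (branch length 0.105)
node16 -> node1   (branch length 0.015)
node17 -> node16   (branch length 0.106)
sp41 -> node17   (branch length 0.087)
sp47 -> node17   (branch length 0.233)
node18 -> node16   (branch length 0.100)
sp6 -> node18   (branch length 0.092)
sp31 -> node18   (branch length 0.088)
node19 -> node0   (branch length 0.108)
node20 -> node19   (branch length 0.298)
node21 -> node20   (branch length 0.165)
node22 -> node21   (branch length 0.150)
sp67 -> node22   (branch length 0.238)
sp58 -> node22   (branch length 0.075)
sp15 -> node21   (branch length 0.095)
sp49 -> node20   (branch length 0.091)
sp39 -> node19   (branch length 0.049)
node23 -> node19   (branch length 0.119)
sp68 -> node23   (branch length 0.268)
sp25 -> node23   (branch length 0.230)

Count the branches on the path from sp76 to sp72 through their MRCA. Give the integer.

The MRCA of sp76 and sp72 is the node subtending ((((sp45,(sp76,sp61,(sp10,sp42))),(sp7,(sp18,sp28))),sp62),((sp16,(sp65,(sp5,((sp44,sp72),sp73)))),sp9),sp27).
From sp76 up to that node: 5 branches. From sp72 up to the same node: 7 branches. Total: 5 + 7 = 12.

12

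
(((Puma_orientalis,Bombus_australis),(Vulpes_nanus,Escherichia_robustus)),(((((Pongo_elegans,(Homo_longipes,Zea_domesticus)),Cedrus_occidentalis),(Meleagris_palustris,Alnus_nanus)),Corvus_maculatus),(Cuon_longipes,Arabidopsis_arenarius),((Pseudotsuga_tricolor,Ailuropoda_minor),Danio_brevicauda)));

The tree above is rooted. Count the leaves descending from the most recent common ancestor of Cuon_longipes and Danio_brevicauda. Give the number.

12

The MRCA of Cuon_longipes and Danio_brevicauda is the node subtending (((((Pongo_elegans,(Homo_longipes,Zea_domesticus)),Cedrus_occidentalis),(Meleagris_palustris,Alnus_nanus)),Corvus_maculatus),(Cuon_longipes,Arabidopsis_arenarius),((Pseudotsuga_tricolor,Ailuropoda_minor),Danio_brevicauda)).
That clade contains 12 terminal taxa: Ailuropoda_minor, Alnus_nanus, Arabidopsis_arenarius, Cedrus_occidentalis, Corvus_maculatus, Cuon_longipes, Danio_brevicauda, Homo_longipes, Meleagris_palustris, Pongo_elegans, Pseudotsuga_tricolor, Zea_domesticus.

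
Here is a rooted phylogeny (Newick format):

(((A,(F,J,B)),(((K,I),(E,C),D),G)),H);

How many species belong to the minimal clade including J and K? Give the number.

10

The MRCA of J and K is the node subtending ((A,(F,J,B)),(((K,I),(E,C),D),G)).
That clade contains 10 terminal taxa: A, B, C, D, E, F, G, I, J, K.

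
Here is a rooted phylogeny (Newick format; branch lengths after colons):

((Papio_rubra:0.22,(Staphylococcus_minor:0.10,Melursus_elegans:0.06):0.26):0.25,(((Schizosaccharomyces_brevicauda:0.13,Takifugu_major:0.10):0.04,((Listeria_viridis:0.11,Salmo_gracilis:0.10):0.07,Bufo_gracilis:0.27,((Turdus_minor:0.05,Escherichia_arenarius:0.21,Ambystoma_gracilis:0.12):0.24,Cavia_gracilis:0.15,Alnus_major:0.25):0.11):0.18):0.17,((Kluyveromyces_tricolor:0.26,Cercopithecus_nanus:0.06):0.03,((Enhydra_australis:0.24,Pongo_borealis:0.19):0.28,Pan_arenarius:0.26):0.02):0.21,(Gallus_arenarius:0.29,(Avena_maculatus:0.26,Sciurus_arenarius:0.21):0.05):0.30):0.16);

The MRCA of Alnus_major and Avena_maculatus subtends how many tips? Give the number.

The MRCA of Alnus_major and Avena_maculatus is the node subtending (((Schizosaccharomyces_brevicauda,Takifugu_major),((Listeria_viridis,Salmo_gracilis),Bufo_gracilis,((Turdus_minor,Escherichia_arenarius,Ambystoma_gracilis),Cavia_gracilis,Alnus_major))),((Kluyveromyces_tricolor,Cercopithecus_nanus),((Enhydra_australis,Pongo_borealis),Pan_arenarius)),(Gallus_arenarius,(Avena_maculatus,Sciurus_arenarius))).
That clade contains 18 terminal taxa: Alnus_major, Ambystoma_gracilis, Avena_maculatus, Bufo_gracilis, Cavia_gracilis, Cercopithecus_nanus, Enhydra_australis, Escherichia_arenarius, Gallus_arenarius, Kluyveromyces_tricolor, Listeria_viridis, Pan_arenarius, Pongo_borealis, Salmo_gracilis, Schizosaccharomyces_brevicauda, Sciurus_arenarius, Takifugu_major, Turdus_minor.

18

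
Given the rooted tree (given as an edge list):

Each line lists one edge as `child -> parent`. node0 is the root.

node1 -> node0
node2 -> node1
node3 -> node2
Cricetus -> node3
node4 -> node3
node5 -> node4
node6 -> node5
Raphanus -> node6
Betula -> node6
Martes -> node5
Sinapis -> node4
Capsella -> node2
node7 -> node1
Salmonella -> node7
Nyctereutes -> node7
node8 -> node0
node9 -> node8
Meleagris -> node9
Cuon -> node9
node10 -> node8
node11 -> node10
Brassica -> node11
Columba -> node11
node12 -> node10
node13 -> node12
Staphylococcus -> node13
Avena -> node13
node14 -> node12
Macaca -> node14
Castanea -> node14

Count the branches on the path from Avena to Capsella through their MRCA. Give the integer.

8

The MRCA of Avena and Capsella is the root of the tree.
From Avena up to that node: 5 branches. From Capsella up to the same node: 3 branches. Total: 5 + 3 = 8.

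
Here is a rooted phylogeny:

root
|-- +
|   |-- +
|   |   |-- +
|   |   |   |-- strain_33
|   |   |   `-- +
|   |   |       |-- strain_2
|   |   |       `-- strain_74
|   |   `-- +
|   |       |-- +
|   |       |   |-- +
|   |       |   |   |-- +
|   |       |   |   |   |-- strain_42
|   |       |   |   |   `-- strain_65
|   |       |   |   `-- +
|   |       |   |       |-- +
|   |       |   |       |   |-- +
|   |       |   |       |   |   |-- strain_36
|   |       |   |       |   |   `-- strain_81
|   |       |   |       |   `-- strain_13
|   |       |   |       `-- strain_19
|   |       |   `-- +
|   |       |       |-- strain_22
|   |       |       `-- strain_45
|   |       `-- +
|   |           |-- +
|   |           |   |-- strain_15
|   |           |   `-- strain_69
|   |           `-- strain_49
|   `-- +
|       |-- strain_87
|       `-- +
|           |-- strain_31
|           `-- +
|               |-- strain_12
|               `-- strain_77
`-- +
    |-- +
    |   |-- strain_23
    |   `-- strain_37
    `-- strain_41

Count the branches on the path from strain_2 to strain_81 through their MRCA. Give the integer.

10

The MRCA of strain_2 and strain_81 is the node subtending ((strain_33,(strain_2,strain_74)),((((strain_42,strain_65),(((strain_36,strain_81),strain_13),strain_19)),(strain_22,strain_45)),((strain_15,strain_69),strain_49))).
From strain_2 up to that node: 3 branches. From strain_81 up to the same node: 7 branches. Total: 3 + 7 = 10.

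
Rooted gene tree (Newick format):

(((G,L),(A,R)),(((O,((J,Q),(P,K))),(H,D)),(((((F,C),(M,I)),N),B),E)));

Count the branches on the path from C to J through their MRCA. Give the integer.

The MRCA of C and J is the node subtending (((O,((J,Q),(P,K))),(H,D)),(((((F,C),(M,I)),N),B),E)).
From C up to that node: 6 branches. From J up to the same node: 5 branches. Total: 6 + 5 = 11.

11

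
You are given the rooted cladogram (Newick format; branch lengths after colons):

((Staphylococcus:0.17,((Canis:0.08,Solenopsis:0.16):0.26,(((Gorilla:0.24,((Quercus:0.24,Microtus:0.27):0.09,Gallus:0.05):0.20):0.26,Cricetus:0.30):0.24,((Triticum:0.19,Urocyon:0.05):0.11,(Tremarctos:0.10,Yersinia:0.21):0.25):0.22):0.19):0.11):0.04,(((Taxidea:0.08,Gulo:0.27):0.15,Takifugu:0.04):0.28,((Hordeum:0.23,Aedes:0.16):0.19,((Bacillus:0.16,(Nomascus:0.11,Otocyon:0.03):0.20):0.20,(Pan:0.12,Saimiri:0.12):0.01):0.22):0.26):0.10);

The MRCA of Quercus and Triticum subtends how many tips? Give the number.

The MRCA of Quercus and Triticum is the node subtending (((Gorilla,((Quercus,Microtus),Gallus)),Cricetus),((Triticum,Urocyon),(Tremarctos,Yersinia))).
That clade contains 9 terminal taxa: Cricetus, Gallus, Gorilla, Microtus, Quercus, Tremarctos, Triticum, Urocyon, Yersinia.

9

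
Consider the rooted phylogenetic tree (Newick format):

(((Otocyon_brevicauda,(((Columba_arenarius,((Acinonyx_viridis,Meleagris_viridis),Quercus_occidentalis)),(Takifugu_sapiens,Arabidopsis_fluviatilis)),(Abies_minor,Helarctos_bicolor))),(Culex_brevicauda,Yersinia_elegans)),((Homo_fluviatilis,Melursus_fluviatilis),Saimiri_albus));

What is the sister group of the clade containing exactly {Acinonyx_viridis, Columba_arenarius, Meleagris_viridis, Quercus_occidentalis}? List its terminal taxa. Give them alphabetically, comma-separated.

The clade containing exactly {Acinonyx_viridis, Columba_arenarius, Meleagris_viridis, Quercus_occidentalis} attaches to the tree at the node subtending ((Columba_arenarius,((Acinonyx_viridis,Meleagris_viridis),Quercus_occidentalis)),(Takifugu_sapiens,Arabidopsis_fluviatilis)).
The other lineage descending from that same node — the sister group — is (Takifugu_sapiens,Arabidopsis_fluviatilis); its 2 tips in alphabetical order are the answer.

Arabidopsis_fluviatilis, Takifugu_sapiens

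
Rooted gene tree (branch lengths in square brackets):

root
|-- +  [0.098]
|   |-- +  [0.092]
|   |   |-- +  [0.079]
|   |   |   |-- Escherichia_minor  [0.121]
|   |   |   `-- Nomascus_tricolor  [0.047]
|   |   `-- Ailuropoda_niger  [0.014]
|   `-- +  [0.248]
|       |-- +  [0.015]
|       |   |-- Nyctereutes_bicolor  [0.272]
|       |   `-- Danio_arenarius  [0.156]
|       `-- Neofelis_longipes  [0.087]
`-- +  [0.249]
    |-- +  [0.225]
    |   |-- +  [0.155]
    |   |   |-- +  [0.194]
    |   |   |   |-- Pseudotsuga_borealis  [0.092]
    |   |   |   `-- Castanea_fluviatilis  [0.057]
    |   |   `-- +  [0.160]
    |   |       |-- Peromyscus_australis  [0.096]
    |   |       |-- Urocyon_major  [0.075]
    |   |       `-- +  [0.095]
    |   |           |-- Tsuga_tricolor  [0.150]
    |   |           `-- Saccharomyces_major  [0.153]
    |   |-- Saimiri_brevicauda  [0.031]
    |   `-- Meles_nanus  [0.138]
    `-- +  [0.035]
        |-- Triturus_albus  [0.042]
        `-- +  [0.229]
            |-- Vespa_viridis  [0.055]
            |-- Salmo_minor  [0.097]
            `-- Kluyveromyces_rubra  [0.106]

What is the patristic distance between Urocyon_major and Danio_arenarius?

The path runs Urocyon_major → … → MRCA → … → Danio_arenarius; the MRCA is the root of the tree.
Branch lengths along that path: 0.075 + 0.160 + 0.155 + 0.225 + 0.249 + 0.098 + 0.248 + 0.015 + 0.156 = 1.381.

1.381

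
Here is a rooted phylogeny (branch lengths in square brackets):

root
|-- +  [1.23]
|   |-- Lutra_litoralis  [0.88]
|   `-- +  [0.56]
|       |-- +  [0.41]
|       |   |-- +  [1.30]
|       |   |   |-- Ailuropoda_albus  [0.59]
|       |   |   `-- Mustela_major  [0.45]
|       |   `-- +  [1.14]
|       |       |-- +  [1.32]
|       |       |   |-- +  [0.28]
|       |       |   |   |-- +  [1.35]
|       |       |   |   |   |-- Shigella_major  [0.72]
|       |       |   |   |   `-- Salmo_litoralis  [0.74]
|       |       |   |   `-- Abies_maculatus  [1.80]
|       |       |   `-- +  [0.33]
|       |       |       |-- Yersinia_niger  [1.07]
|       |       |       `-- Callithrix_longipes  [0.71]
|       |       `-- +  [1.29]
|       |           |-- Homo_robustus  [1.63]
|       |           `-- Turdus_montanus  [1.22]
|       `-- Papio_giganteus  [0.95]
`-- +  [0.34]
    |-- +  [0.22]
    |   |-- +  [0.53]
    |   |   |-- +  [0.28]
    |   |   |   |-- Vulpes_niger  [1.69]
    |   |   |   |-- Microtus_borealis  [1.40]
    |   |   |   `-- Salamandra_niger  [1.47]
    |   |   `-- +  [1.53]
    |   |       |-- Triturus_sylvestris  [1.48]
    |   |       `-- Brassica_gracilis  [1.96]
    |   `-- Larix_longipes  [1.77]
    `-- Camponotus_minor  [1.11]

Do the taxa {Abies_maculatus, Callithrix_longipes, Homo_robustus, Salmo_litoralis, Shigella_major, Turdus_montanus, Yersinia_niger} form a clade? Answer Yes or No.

Yes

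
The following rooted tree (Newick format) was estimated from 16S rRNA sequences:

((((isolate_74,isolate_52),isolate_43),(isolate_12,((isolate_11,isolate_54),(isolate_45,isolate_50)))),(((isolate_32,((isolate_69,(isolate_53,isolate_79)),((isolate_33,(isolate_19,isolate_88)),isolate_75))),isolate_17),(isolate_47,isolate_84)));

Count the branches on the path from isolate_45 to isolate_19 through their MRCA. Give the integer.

13

The MRCA of isolate_45 and isolate_19 is the root of the tree.
From isolate_45 up to that node: 5 branches. From isolate_19 up to the same node: 8 branches. Total: 5 + 8 = 13.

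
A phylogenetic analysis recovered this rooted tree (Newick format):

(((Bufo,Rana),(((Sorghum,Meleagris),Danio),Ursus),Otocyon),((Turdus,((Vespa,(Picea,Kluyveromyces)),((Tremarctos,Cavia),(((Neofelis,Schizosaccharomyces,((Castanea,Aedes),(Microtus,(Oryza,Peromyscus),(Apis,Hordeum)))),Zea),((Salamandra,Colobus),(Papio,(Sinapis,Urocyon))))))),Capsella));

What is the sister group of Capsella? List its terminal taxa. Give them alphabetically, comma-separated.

Aedes, Apis, Castanea, Cavia, Colobus, Hordeum, Kluyveromyces, Microtus, Neofelis, Oryza, Papio, Peromyscus, Picea, Salamandra, Schizosaccharomyces, Sinapis, Tremarctos, Turdus, Urocyon, Vespa, Zea

Capsella attaches to the tree at the node subtending ((Turdus,((Vespa,(Picea,Kluyveromyces)),((Tremarctos,Cavia),(((Neofelis,Schizosaccharomyces,((Castanea,Aedes),(Microtus,(Oryza,Peromyscus),(Apis,Hordeum)))),Zea),((Salamandra,Colobus),(Papio,(Sinapis,Urocyon))))))),Capsella).
The other lineage descending from that same node — the sister group — is (Turdus,((Vespa,(Picea,Kluyveromyces)),((Tremarctos,Cavia),(((Neofelis,Schizosaccharomyces,((Castanea,Aedes),(Microtus,(Oryza,Peromyscus),(Apis,Hordeum)))),Zea),((Salamandra,Colobus),(Papio,(Sinapis,Urocyon))))))); its 21 tips in alphabetical order are the answer.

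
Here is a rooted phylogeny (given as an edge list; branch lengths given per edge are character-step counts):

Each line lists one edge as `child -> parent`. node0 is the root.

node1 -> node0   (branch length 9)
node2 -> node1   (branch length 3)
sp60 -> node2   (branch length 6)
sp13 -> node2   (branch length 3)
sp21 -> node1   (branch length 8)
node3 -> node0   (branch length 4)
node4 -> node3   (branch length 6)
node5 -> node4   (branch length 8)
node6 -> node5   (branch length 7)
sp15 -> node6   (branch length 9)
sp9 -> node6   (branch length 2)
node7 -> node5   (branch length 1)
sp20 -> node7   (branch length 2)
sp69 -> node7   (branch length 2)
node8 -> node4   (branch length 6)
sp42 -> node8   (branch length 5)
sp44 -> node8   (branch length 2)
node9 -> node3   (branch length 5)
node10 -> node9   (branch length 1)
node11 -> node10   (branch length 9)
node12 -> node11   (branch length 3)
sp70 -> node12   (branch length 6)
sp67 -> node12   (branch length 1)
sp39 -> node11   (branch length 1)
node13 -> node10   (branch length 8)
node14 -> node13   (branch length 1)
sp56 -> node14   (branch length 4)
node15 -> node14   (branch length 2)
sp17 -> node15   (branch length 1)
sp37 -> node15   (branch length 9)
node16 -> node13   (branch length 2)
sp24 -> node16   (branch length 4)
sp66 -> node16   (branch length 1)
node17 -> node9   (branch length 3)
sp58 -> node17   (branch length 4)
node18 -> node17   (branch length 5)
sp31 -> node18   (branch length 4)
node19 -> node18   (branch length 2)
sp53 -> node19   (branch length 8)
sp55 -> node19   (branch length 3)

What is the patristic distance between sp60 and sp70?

46

The path runs sp60 → … → MRCA → … → sp70; the MRCA is the root of the tree.
Branch lengths along that path: 6 + 3 + 9 + 4 + 5 + 1 + 9 + 3 + 6 = 46.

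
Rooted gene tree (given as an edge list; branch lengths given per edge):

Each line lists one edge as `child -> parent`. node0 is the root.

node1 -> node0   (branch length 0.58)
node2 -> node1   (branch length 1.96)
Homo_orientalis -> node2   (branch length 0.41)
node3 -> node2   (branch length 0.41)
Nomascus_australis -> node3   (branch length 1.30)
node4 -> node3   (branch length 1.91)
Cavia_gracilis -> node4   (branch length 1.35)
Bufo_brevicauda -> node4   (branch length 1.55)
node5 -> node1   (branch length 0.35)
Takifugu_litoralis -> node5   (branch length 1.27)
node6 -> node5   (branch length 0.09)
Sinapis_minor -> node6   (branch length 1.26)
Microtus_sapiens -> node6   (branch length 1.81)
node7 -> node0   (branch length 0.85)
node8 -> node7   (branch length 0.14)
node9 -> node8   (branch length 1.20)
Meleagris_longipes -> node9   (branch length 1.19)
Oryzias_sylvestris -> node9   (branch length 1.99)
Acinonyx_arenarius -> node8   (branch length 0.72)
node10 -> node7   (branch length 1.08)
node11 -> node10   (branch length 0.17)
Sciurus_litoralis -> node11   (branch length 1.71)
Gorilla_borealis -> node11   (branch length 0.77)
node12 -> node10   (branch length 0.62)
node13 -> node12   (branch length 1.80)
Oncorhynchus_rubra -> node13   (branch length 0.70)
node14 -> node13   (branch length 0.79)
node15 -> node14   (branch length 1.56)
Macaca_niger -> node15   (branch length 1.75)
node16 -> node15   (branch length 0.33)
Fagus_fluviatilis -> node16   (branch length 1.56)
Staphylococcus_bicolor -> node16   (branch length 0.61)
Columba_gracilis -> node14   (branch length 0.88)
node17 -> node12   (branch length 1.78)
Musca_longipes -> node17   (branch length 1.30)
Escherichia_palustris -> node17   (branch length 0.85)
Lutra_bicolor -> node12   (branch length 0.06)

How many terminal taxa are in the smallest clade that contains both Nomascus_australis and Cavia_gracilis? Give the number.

3

The MRCA of Nomascus_australis and Cavia_gracilis is the node subtending (Nomascus_australis,(Cavia_gracilis,Bufo_brevicauda)).
That clade contains 3 terminal taxa: Bufo_brevicauda, Cavia_gracilis, Nomascus_australis.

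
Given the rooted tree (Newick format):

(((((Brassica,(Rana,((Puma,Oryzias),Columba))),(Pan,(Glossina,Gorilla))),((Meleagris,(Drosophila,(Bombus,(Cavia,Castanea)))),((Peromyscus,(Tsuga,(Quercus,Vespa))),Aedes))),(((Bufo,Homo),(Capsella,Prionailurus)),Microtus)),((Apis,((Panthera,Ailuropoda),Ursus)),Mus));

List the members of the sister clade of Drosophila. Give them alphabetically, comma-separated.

Bombus, Castanea, Cavia

Drosophila attaches to the tree at the node subtending (Drosophila,(Bombus,(Cavia,Castanea))).
The other lineage descending from that same node — the sister group — is (Bombus,(Cavia,Castanea)); its 3 tips in alphabetical order are the answer.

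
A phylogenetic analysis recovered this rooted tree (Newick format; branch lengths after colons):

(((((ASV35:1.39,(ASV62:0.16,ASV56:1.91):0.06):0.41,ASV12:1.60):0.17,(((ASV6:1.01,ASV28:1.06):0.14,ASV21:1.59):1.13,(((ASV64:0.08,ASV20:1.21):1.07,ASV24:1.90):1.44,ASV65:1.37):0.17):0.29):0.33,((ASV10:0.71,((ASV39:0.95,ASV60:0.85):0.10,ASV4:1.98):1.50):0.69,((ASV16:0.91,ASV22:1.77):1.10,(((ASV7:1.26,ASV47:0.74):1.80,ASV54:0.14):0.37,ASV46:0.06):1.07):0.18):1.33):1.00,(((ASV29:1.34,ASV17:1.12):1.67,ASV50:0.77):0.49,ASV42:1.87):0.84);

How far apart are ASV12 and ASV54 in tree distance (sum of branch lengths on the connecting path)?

The path runs ASV12 → … → MRCA → … → ASV54; the MRCA is the node subtending ((((ASV35,(ASV62,ASV56)),ASV12),(((ASV6,ASV28),ASV21),(((ASV64,ASV20),ASV24),ASV65))),((ASV10,((ASV39,ASV60),ASV4)),((ASV16,ASV22),(((ASV7,ASV47),ASV54),ASV46)))).
Branch lengths along that path: 1.60 + 0.17 + 0.33 + 1.33 + 0.18 + 1.07 + 0.37 + 0.14 = 5.19.

5.19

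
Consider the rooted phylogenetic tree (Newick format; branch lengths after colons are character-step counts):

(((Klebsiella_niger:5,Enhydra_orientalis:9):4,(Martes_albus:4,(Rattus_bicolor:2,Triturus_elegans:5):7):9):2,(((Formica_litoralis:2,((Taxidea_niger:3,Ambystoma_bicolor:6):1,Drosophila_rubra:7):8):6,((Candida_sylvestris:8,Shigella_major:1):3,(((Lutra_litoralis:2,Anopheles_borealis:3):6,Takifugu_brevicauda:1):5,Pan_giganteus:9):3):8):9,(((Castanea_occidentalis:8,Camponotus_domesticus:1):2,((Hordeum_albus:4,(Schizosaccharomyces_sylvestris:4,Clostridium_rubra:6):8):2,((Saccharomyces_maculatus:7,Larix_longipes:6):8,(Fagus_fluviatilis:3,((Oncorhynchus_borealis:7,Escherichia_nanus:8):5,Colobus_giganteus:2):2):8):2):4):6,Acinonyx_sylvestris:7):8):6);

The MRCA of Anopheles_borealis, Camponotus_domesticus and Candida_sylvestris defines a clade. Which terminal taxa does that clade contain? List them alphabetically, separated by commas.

Tracing Anopheles_borealis: it sits inside (Lutra_litoralis,Anopheles_borealis).
Tracing Camponotus_domesticus: it sits inside (Castanea_occidentalis,Camponotus_domesticus).
Tracing Candida_sylvestris: it sits inside (Candida_sylvestris,Shigella_major).
The smallest clade enclosing all 3 is (((Formica_litoralis,((Taxidea_niger,Ambystoma_bicolor),Drosophila_rubra)),((Candida_sylvestris,Shigella_major),(((Lutra_litoralis,Anopheles_borealis),Takifugu_brevicauda),Pan_giganteus))),(((Castanea_occidentalis,Camponotus_domesticus),((Hordeum_albus,(Schizosaccharomyces_sylvestris,Clostridium_rubra)),((Saccharomyces_maculatus,Larix_longipes),(Fagus_fluviatilis,((Oncorhynchus_borealis,Escherichia_nanus),Colobus_giganteus))))),Acinonyx_sylvestris)); the answer is its 22 terminal taxa in alphabetical order.

Acinonyx_sylvestris, Ambystoma_bicolor, Anopheles_borealis, Camponotus_domesticus, Candida_sylvestris, Castanea_occidentalis, Clostridium_rubra, Colobus_giganteus, Drosophila_rubra, Escherichia_nanus, Fagus_fluviatilis, Formica_litoralis, Hordeum_albus, Larix_longipes, Lutra_litoralis, Oncorhynchus_borealis, Pan_giganteus, Saccharomyces_maculatus, Schizosaccharomyces_sylvestris, Shigella_major, Takifugu_brevicauda, Taxidea_niger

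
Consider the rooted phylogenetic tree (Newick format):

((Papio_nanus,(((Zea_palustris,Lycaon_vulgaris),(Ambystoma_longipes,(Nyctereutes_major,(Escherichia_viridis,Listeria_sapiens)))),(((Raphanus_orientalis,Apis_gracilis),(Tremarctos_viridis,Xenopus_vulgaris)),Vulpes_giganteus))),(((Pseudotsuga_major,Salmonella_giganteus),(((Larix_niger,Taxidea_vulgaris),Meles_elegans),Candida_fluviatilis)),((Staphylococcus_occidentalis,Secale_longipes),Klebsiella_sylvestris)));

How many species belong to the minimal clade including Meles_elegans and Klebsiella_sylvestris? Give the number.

The MRCA of Meles_elegans and Klebsiella_sylvestris is the node subtending (((Pseudotsuga_major,Salmonella_giganteus),(((Larix_niger,Taxidea_vulgaris),Meles_elegans),Candida_fluviatilis)),((Staphylococcus_occidentalis,Secale_longipes),Klebsiella_sylvestris)).
That clade contains 9 terminal taxa: Candida_fluviatilis, Klebsiella_sylvestris, Larix_niger, Meles_elegans, Pseudotsuga_major, Salmonella_giganteus, Secale_longipes, Staphylococcus_occidentalis, Taxidea_vulgaris.

9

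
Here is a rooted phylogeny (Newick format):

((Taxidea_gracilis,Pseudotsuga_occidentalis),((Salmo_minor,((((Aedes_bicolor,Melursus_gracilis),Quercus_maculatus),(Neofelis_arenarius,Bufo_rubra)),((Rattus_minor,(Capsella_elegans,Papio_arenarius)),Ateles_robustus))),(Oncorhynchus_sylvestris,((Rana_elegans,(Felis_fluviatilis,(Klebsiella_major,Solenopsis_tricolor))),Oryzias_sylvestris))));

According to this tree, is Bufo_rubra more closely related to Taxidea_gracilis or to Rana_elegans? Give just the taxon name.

The MRCA of Bufo_rubra and Rana_elegans subtends ((Salmo_minor,((((Aedes_bicolor,Melursus_gracilis),Quercus_maculatus),(Neofelis_arenarius,Bufo_rubra)),((Rattus_minor,(Capsella_elegans,Papio_arenarius)),Ateles_robustus))),(Oncorhynchus_sylvestris,((Rana_elegans,(Felis_fluviatilis,(Klebsiella_major,Solenopsis_tricolor))),Oryzias_sylvestris))) (16 taxa).
The MRCA of Bufo_rubra and Taxidea_gracilis is the root, subtending the entire tree (18 taxa).
The first is nested inside the second, so Bufo_rubra shares a more recent common ancestor with Rana_elegans.

Rana_elegans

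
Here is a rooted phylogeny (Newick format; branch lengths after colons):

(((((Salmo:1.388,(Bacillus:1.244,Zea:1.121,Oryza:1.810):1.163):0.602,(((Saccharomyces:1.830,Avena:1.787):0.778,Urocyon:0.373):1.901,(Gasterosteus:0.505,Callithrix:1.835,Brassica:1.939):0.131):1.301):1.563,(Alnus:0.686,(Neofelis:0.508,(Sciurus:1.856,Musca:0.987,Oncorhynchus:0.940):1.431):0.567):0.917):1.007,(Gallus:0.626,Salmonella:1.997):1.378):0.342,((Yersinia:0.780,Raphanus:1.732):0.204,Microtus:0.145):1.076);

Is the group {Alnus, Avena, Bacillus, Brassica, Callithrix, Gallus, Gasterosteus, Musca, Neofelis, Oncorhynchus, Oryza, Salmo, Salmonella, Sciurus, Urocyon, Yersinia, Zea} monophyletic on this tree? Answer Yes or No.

No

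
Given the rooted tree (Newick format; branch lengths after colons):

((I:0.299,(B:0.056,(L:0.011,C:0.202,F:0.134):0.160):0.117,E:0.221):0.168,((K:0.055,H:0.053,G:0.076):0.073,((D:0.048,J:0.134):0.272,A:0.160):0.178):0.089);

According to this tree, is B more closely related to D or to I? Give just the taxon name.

I

The MRCA of B and I subtends (I,(B,(L,C,F)),E) (6 taxa).
The MRCA of B and D is the root, subtending the entire tree (12 taxa).
The first is nested inside the second, so B shares a more recent common ancestor with I.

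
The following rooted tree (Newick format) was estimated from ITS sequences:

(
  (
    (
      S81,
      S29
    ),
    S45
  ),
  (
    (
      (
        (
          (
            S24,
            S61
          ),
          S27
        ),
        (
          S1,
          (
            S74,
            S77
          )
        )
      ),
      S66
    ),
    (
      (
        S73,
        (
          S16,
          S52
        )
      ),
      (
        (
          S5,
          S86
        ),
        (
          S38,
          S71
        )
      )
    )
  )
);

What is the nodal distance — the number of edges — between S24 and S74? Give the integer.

6

The MRCA of S24 and S74 is the node subtending (((S24,S61),S27),(S1,(S74,S77))).
From S24 up to that node: 3 branches. From S74 up to the same node: 3 branches. Total: 3 + 3 = 6.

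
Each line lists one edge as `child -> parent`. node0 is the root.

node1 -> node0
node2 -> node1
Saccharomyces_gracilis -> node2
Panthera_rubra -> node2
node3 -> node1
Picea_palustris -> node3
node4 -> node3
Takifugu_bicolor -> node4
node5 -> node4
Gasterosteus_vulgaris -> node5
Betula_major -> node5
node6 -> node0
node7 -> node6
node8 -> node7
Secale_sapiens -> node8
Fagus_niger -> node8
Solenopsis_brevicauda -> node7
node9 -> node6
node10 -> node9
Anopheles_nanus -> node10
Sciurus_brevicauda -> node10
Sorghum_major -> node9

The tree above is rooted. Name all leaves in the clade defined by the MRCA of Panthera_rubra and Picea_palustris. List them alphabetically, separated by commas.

Betula_major, Gasterosteus_vulgaris, Panthera_rubra, Picea_palustris, Saccharomyces_gracilis, Takifugu_bicolor

Tracing Panthera_rubra: it sits inside (Saccharomyces_gracilis,Panthera_rubra).
Tracing Picea_palustris: it sits inside (Picea_palustris,(Takifugu_bicolor,(Gasterosteus_vulgaris,Betula_major))).
The smallest clade enclosing both is ((Saccharomyces_gracilis,Panthera_rubra),(Picea_palustris,(Takifugu_bicolor,(Gasterosteus_vulgaris,Betula_major)))); the answer is its 6 terminal taxa in alphabetical order.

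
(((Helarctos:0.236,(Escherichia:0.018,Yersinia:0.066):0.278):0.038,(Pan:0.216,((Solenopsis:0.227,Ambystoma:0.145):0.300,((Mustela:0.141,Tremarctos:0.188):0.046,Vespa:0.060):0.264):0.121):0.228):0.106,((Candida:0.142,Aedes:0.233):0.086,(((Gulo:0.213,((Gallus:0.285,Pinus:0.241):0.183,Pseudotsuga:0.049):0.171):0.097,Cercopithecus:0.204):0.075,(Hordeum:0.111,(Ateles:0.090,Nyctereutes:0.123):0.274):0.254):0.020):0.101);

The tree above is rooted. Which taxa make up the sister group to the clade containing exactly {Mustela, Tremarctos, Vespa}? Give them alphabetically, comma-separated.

Ambystoma, Solenopsis

The clade containing exactly {Mustela, Tremarctos, Vespa} attaches to the tree at the node subtending ((Solenopsis,Ambystoma),((Mustela,Tremarctos),Vespa)).
The other lineage descending from that same node — the sister group — is (Solenopsis,Ambystoma); its 2 tips in alphabetical order are the answer.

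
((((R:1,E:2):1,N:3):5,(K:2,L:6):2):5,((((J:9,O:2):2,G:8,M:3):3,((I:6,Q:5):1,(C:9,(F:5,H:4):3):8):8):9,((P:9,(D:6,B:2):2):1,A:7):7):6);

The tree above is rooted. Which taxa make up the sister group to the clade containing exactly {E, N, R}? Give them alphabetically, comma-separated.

The clade containing exactly {E, N, R} attaches to the tree at the node subtending (((R,E),N),(K,L)).
The other lineage descending from that same node — the sister group — is (K,L); its 2 tips in alphabetical order are the answer.

K, L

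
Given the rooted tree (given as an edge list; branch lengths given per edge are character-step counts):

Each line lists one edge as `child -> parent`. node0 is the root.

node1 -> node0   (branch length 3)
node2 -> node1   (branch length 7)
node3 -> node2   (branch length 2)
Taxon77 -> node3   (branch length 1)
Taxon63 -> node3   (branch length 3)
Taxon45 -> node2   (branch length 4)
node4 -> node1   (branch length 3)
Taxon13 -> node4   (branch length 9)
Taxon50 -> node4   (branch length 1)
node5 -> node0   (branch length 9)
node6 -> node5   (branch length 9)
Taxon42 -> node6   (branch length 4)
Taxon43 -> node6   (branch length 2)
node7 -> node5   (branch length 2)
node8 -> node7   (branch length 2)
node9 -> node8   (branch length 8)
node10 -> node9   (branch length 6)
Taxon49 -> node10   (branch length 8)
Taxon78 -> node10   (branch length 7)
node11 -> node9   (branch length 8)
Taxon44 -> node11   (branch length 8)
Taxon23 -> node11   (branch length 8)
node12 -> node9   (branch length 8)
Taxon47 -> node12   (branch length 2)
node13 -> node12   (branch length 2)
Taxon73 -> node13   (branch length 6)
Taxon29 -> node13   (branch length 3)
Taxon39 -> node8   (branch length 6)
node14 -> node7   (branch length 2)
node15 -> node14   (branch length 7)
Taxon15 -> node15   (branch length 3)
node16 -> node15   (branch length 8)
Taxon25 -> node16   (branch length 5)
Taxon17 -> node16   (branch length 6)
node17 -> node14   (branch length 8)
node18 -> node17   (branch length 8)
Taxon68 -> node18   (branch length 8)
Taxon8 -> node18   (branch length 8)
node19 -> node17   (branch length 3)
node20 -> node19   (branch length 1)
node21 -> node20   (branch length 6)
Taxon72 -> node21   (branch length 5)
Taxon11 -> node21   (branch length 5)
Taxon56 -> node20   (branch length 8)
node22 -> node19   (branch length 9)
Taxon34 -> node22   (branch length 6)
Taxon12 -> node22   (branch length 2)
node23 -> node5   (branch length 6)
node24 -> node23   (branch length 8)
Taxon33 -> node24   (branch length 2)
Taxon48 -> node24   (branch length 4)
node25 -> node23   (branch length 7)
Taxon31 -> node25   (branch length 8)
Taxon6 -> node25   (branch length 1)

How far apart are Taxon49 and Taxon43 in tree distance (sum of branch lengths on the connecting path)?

37

The path runs Taxon49 → … → MRCA → … → Taxon43; the MRCA is the node subtending ((Taxon42,Taxon43),((((Taxon49,Taxon78),(Taxon44,Taxon23),(Taxon47,(Taxon73,Taxon29))),Taxon39),((Taxon15,(Taxon25,Taxon17)),((Taxon68,Taxon8),(((Taxon72,Taxon11),Taxon56),(Taxon34,Taxon12))))),((Taxon33,Taxon48),(Taxon31,Taxon6))).
Branch lengths along that path: 8 + 6 + 8 + 2 + 2 + 9 + 2 = 37.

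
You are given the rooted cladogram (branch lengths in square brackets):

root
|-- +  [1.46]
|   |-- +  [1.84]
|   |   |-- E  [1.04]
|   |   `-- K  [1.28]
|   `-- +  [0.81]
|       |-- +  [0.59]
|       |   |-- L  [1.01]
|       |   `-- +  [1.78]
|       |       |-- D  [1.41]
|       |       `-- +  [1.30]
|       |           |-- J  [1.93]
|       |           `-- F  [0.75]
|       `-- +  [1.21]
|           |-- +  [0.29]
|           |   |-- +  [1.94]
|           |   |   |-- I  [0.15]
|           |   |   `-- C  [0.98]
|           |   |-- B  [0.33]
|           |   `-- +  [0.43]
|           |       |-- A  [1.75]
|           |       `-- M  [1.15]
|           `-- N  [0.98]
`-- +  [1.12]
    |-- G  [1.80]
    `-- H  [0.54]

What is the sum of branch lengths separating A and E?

The path runs A → … → MRCA → … → E; the MRCA is the node subtending ((E,K),((L,(D,(J,F))),(((I,C),B,(A,M)),N))).
Branch lengths along that path: 1.75 + 0.43 + 0.29 + 1.21 + 0.81 + 1.84 + 1.04 = 7.37.

7.37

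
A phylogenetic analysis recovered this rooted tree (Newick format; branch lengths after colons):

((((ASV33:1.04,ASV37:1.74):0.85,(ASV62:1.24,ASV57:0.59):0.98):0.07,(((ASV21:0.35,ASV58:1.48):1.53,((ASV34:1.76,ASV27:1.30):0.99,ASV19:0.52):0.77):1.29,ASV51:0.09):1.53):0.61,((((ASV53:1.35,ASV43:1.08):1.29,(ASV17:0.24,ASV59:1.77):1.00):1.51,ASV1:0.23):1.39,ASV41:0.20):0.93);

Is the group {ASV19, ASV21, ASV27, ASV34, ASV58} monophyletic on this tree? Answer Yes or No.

Yes

The most recent common ancestor of these taxa subtends ((ASV21,ASV58),((ASV34,ASV27),ASV19)).
That clade has exactly 5 tips — every listed taxon and nothing else — so the group is monophyletic.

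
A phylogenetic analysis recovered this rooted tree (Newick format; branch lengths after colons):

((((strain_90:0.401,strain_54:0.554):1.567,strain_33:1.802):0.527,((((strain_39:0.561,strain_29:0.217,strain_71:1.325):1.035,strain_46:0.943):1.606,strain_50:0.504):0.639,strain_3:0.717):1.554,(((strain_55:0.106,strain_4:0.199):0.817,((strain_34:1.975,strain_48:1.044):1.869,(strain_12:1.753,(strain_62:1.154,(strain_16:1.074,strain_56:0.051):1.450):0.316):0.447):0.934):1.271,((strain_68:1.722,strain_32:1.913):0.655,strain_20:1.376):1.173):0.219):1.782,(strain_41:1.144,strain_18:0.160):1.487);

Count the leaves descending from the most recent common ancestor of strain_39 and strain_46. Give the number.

The MRCA of strain_39 and strain_46 is the node subtending ((strain_39,strain_29,strain_71),strain_46).
That clade contains 4 terminal taxa: strain_29, strain_39, strain_46, strain_71.

4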